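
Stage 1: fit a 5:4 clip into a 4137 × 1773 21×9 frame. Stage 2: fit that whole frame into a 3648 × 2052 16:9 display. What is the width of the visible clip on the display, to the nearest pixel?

First fit — 5:4 into 4137×1773 spans the height: 2216.25 × 1773.00.
Second fit — the 21×9 canvas into 3648×2052 spans the width: 3648.00 × 1563.43 (×0.8818 from 4137×1773).
So the clip's width is 2216.25 × 0.8818 ≈ 1954.29.

1954 px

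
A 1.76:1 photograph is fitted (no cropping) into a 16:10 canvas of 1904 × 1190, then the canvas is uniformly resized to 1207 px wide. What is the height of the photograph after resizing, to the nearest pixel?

686 px

In the 1904×1190 frame the photograph fills the width: height = 1904 / 1.760 ≈ 1081.82 px.
The frame scales by 1207/1904 = 0.6339; 1081.82 × 0.6339 ≈ 685.80 px.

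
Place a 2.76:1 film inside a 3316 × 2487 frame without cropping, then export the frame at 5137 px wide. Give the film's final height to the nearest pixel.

1861 px

At 3316×2487 the film is width-limited, so height = 3316 / 2.760 ≈ 1201.45 px.
The frame scales by 5137/3316 = 1.5492; 1201.45 × 1.5492 ≈ 1861.23 px.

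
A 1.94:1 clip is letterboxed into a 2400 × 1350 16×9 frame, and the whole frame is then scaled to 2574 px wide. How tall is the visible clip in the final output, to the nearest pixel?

1327 px

In the 2400×1350 frame the clip fills the width: height = 2400 / 1.940 ≈ 1237.11 px.
The frame scales by 2574/2400 = 1.0725; 1237.11 × 1.0725 ≈ 1326.80 px.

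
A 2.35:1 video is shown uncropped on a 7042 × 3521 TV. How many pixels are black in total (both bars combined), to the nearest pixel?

Since 2.350 > 2.000, the video is width-limited.
That makes the image 2996.5957 px tall (7042 / 2.350).
Black = 3521 − 2996.5957 = 524.4043 px.
Across the 7042-px span: 524.4043 × 7042 ≈ 3692855 px.

3692855 pixels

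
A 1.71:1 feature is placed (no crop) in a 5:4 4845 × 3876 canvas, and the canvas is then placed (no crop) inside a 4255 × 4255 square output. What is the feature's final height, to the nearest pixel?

1.71:1 in 4845×3876: fills the width, so the feature is 4845.00 × 2833.33.
5:4 in 4255×4255: fills the width, so the intermediate becomes 4255.00 × 3404.00 — a scale of ×0.8782.
The feature scales with it: height 2833.33 × 0.8782 ≈ 2488.30.

2488 px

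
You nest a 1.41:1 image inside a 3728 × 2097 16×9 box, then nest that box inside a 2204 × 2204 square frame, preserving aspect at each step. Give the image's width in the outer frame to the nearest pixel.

1748 px

1.41:1 in 3728×2097: fills the height, so the image is 2956.77 × 2097.00.
16×9 in 2204×2204: fills the width, so the intermediate becomes 2204.00 × 1239.75 — a scale of ×0.5912.
Applying the same ×0.5912: 2956.77 → 1748.05.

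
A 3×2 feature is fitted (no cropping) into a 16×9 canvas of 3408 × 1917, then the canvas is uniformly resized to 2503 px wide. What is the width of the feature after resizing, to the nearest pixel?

In the 3408×1917 frame the feature fills the height: width = 1917 × 3/2 ≈ 2875.50 px.
Scaling 3408 → 2503 is ×0.7344, so the width becomes 2875.50 × 0.7344 ≈ 2111.91 px.

2112 px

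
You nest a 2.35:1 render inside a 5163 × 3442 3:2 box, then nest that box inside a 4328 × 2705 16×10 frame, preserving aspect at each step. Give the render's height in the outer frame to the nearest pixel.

1727 px

First fit — 2.35:1 into 5163×3442 spans the width: 5163.00 × 2197.02.
The 3:2 canvas is height-limited in 4328×2705, giving 4057.50 × 2705.00; scale factor 0.7859.
Applying the same ×0.7859: 2197.02 → 1726.60.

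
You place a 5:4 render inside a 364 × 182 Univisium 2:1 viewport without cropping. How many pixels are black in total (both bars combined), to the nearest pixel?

Since 1.250 < 2.000, the render is height-limited.
That makes the image 227.5000 px wide (182 × 5/4).
Black = 364 − 227.5000 = 136.5000 px.
That's 136.5000 × 182 ≈ 24843 black pixels.

24843 pixels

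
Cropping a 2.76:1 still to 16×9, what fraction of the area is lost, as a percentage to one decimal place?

35.6%

The height stays; only width is cut (since 16×9 is narrower than 2.76:1).
(1.778)/(2.760) ≈ 0.644 of the area survives, leaving 35.59% discarded.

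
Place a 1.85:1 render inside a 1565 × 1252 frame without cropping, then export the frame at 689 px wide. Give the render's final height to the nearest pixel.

At 1565×1252 the render is width-limited, so height = 1565 / 1.850 ≈ 845.95 px.
Scaling 1565 → 689 is ×0.4403, so the height becomes 845.95 × 0.4403 ≈ 372.43 px.

372 px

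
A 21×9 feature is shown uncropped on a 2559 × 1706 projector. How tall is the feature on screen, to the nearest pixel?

1097 px

Since 2.333 > 1.500, the feature is width-limited.
The feature is 2559 × 9/21 ≈ 1096.71 px tall.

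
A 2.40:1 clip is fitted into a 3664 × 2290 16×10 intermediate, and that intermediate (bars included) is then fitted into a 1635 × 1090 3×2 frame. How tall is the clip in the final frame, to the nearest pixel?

681 px

Inside the 3664×2290 canvas the clip is width-limited at 3664.00 × 1526.67.
16×10 in 1635×1090: fills the width, so the intermediate becomes 1635.00 × 1021.88 — a scale of ×0.4462.
The clip scales with it: height 1526.67 × 0.4462 ≈ 681.25.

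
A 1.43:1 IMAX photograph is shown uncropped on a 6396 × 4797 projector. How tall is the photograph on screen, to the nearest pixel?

4473 px

1.43:1 IMAX (1.430) > 4:3 (1.333), so the photograph fills the width.
The photograph is 6396 / 1.430 ≈ 4472.73 px tall.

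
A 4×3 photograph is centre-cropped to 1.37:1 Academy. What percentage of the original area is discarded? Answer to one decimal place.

1.37:1 Academy is wider than 4×3, so the crop keeps the full width and trims the height.
Fraction kept = (1.333)/(1.370) ≈ 97.32%, so 2.68% is lost.

2.7%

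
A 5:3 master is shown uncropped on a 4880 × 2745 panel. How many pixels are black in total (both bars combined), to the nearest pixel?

837225 pixels

Since 1.667 < 1.778, the master is height-limited.
Content width = 2745 × 5/3 ≈ 4575.0000 px.
4880 − 4575.0000 = 305.0000 px of bars.
That's 305.0000 × 2745 ≈ 837225 black pixels.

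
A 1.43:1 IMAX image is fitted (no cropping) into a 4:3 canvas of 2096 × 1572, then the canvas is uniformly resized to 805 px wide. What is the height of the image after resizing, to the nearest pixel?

At 2096×1572 the image is width-limited, so height = 2096 / 1.430 ≈ 1465.73 px.
Scaling 2096 → 805 is ×0.3841, so the height becomes 1465.73 × 0.3841 ≈ 562.94 px.

563 px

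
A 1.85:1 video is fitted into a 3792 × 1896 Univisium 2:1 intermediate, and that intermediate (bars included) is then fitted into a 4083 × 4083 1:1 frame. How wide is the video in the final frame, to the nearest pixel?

1.85:1 in 3792×1896: fills the height, so the video is 3507.60 × 1896.00.
The Univisium 2:1 canvas is width-limited in 4083×4083, giving 4083.00 × 2041.50; scale factor 1.0767.
Applying the same ×1.0767: 3507.60 → 3776.78.

3777 px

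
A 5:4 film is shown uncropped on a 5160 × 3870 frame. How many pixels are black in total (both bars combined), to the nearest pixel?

1248075 pixels

5:4 is narrower than 4:3, so it spans the full height.
Content width = 3870 × 5/4 ≈ 4837.5000 px.
Leftover width: 5160 − 4837.5000 = 322.5000 px.
Across the 3870-px span: 322.5000 × 3870 ≈ 1248075 px.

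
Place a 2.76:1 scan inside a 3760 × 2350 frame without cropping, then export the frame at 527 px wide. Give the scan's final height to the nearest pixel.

191 px

At 3760×2350 the scan is width-limited, so height = 3760 / 2.760 ≈ 1362.32 px.
Resizing to 527 px wide multiplies everything by 0.1402: 1362.32 → 190.94 px.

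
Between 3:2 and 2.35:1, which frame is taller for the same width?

3:2

3:2 = 1.5 and 2.35; 2.35 > 1.5. The smaller width-to-height ratio is the taller frame.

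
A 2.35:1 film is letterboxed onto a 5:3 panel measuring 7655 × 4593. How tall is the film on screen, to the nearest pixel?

Since 2.350 > 1.667, the film is width-limited.
That makes the image 3257.45 px tall (7655 / 2.350).

3257 px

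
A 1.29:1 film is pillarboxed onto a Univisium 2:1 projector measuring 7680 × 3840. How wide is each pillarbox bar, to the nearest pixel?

1.29:1 is narrower than Univisium 2:1, so it spans the full height.
Content width = 3840 × 1.290 ≈ 4953.60 px.
7680 − 4953.60 = 2726.40 px of bars (1363.20 each).

1363 px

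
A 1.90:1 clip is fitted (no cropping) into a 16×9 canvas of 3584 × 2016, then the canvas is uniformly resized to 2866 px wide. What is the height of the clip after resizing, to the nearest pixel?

In the 3584×2016 frame the clip fills the width: height = 3584 / 1.900 ≈ 1886.32 px.
The frame scales by 2866/3584 = 0.7997; 1886.32 × 0.7997 ≈ 1508.42 px.

1508 px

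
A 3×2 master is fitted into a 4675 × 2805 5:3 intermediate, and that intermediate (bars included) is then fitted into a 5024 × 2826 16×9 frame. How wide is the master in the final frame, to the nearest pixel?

4239 px

3×2 in 4675×2805: fills the height, so the master is 4207.50 × 2805.00.
5:3 in 5024×2826: fills the height, so the intermediate becomes 4710.00 × 2826.00 — a scale of ×1.0075.
So the master's width is 4207.50 × 1.0075 ≈ 4239.00.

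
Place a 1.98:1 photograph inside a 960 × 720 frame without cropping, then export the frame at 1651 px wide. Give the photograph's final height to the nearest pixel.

At 960×720 the photograph is width-limited, so height = 960 / 1.980 ≈ 484.85 px.
Scaling 960 → 1651 is ×1.7198, so the height becomes 484.85 × 1.7198 ≈ 833.84 px.

834 px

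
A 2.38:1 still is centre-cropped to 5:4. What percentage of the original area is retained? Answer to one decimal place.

52.5%

The height stays; only width is cut (since 5:4 is narrower than 2.38:1).
Area ratio = (1.250)/(2.380) = 52.52% retained.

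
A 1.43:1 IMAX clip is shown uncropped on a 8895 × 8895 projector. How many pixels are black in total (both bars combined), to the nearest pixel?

23791637 pixels

1.43:1 IMAX is wider than square, so it spans the full width.
Content height = 8895 / 1.430 ≈ 6220.2797 px.
Leftover height: 8895 − 6220.2797 = 2674.7203 px.
That's 2674.7203 × 8895 ≈ 23791637 black pixels.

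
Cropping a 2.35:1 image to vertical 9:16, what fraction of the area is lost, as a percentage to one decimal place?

76.1%

Going from 2.35:1 to vertical 9:16 means cutting width while keeping height.
(0.562)/(2.350) ≈ 0.239 of the area survives, leaving 76.06% discarded.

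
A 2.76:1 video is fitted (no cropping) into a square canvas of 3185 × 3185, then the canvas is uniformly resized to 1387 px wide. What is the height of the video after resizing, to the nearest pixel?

503 px

At 3185×3185 the video is width-limited, so height = 3185 / 2.760 ≈ 1153.99 px.
Resizing to 1387 px wide multiplies everything by 0.4355: 1153.99 → 502.54 px.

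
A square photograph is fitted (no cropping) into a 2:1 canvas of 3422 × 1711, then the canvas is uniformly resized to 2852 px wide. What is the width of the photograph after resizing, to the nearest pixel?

At 3422×1711 the photograph is height-limited, so width = 1711 × 1/1 ≈ 1711.00 px.
Scaling 3422 → 2852 is ×0.8334, so the width becomes 1711.00 × 0.8334 ≈ 1426.00 px.

1426 px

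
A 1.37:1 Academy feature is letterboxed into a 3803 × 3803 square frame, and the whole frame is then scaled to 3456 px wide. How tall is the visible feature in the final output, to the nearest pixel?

2523 px

Fitted into 3803×3803, the feature spans the width; its height is 3803 / 1.370 ≈ 2775.91 px.
The frame scales by 3456/3803 = 0.9088; 2775.91 × 0.9088 ≈ 2522.63 px.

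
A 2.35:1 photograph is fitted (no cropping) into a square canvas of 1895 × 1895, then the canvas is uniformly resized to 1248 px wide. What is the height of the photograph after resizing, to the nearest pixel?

531 px

In the 1895×1895 frame the photograph fills the width: height = 1895 / 2.350 ≈ 806.38 px.
Resizing to 1248 px wide multiplies everything by 0.6586: 806.38 → 531.06 px.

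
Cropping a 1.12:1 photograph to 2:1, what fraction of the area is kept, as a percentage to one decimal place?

56.0%

2:1 is wider than 1.12:1, so the crop keeps the full width and trims the height.
Fraction kept = (1.120)/(2.000) ≈ 56.00%.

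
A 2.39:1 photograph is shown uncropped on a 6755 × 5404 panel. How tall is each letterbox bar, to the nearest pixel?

Since 2.390 > 1.250, the photograph is width-limited.
The photograph is 6755 / 2.390 ≈ 2826.36 px tall.
Black = 5404 − 2826.36 = 2577.64 px, or 1288.82 per bar.

1289 px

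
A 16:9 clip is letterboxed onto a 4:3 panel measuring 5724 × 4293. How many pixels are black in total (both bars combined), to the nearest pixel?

16:9 is wider than 4:3, so it spans the full width.
Content height = 5724 × 9/16 ≈ 3219.7500 px.
Black = 4293 − 3219.7500 = 1073.2500 px.
Across the 5724-px span: 1073.2500 × 5724 ≈ 6143283 px.

6143283 pixels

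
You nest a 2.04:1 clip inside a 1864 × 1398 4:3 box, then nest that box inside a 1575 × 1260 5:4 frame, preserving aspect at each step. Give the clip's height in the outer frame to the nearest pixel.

Inside the 1864×1398 canvas the clip is width-limited at 1864.00 × 913.73.
The 4:3 canvas is width-limited in 1575×1260, giving 1575.00 × 1181.25; scale factor 0.8450.
So the clip's height is 913.73 × 0.8450 ≈ 772.06.

772 px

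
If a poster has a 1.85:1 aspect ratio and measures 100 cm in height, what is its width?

185 cm

Width = 100 × 1.850 = 185.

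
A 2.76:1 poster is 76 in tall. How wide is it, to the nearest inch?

210 in

76 × 2.760 = 209.76.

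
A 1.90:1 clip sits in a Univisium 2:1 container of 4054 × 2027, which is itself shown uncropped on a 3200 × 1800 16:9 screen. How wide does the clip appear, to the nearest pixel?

3040 px

First fit — 1.90:1 into 4054×2027 spans the height: 3851.30 × 2027.00.
The Univisium 2:1 canvas is width-limited in 3200×1800, giving 3200.00 × 1600.00; scale factor 0.7893.
So the clip's width is 3851.30 × 0.7893 ≈ 3040.00.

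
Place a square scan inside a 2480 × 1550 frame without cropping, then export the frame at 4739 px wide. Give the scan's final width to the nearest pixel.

In the 2480×1550 frame the scan fills the height: width = 1550 × 1/1 ≈ 1550.00 px.
Scaling 2480 → 4739 is ×1.9109, so the width becomes 1550.00 × 1.9109 ≈ 2961.88 px.

2962 px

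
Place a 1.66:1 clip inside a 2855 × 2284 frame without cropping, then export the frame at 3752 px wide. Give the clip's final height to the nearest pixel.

Fitted into 2855×2284, the clip spans the width; its height is 2855 / 1.660 ≈ 1719.88 px.
The frame scales by 3752/2855 = 1.3142; 1719.88 × 1.3142 ≈ 2260.24 px.

2260 px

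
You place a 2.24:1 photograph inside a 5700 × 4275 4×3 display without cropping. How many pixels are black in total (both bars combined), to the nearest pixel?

2.24:1 is wider than 4×3, so it spans the full width.
That makes the image 2544.6429 px tall (5700 / 2.240).
4275 − 2544.6429 = 1730.3571 px of bars.
Across the 5700-px span: 1730.3571 × 5700 ≈ 9863036 px.

9863036 pixels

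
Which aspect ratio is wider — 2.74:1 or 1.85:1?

2.74 and 1.85; 2.74 > 1.85.

2.74:1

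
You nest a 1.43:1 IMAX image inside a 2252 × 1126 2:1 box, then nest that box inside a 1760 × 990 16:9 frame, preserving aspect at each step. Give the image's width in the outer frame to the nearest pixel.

1258 px

First fit — 1.43:1 IMAX into 2252×1126 spans the height: 1610.18 × 1126.00.
Second fit — the 2:1 canvas into 1760×990 spans the width: 1760.00 × 880.00 (×0.7815 from 2252×1126).
Applying the same ×0.7815: 1610.18 → 1258.40.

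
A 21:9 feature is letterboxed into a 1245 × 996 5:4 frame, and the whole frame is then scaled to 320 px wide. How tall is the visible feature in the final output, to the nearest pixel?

In the 1245×996 frame the feature fills the width: height = 1245 × 9/21 ≈ 533.57 px.
Scaling 1245 → 320 is ×0.2570, so the height becomes 533.57 × 0.2570 ≈ 137.14 px.

137 px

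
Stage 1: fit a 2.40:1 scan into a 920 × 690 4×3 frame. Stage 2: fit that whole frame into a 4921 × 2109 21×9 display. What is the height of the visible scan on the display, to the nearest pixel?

1172 px

2.40:1 in 920×690: fills the width, so the scan is 920.00 × 383.33.
4×3 in 4921×2109: fills the height, so the intermediate becomes 2812.00 × 2109.00 — a scale of ×3.0565.
So the scan's height is 383.33 × 3.0565 ≈ 1171.67.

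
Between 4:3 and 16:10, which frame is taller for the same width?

4:3 = 1.333 and 16:10 = 1.6; 1.6 > 1.333. The smaller width-to-height ratio is the taller frame.

4:3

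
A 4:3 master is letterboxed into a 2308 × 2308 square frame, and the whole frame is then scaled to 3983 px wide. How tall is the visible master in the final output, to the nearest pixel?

In the 2308×2308 frame the master fills the width: height = 2308 × 3/4 ≈ 1731.00 px.
The frame scales by 3983/2308 = 1.7257; 1731.00 × 1.7257 ≈ 2987.25 px.

2987 px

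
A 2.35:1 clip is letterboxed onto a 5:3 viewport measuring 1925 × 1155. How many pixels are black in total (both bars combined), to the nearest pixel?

646513 pixels

2.35:1 is wider than 5:3, so it spans the full width.
That makes the image 819.1489 px tall (1925 / 2.350).
1155 − 819.1489 = 335.8511 px of bars.
Bar area = 335.8511 × 1925 ≈ 646513 px.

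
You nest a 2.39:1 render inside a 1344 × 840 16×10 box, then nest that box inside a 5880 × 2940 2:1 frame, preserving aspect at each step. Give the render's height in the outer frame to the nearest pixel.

1968 px

First fit — 2.39:1 into 1344×840 spans the width: 1344.00 × 562.34.
16×10 in 5880×2940: fills the height, so the intermediate becomes 4704.00 × 2940.00 — a scale of ×3.5000.
The render scales with it: height 562.34 × 3.5000 ≈ 1968.20.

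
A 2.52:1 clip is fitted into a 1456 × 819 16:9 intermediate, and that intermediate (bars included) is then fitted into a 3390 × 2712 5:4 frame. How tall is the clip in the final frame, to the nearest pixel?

2.52:1 in 1456×819: fills the width, so the clip is 1456.00 × 577.78.
16:9 in 3390×2712: fills the width, so the intermediate becomes 3390.00 × 1906.88 — a scale of ×2.3283.
The clip scales with it: height 577.78 × 2.3283 ≈ 1345.24.

1345 px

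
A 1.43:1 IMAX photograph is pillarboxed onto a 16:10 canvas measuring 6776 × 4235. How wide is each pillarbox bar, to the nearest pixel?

360 px

1.43:1 IMAX (1.430) < 16:10 (1.600), so the photograph fills the height.
The photograph is 4235 × 1.430 ≈ 6056.05 px wide.
6776 − 6056.05 = 719.95 px of bars (359.98 each).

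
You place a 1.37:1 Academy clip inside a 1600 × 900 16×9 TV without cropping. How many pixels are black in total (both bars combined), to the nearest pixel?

330300 pixels

1.37:1 Academy (1.370) < 16×9 (1.778), so the clip fills the height.
The clip is 900 × 1.370 ≈ 1233.0000 px wide.
1600 − 1233.0000 = 367.0000 px of bars.
That's 367.0000 × 900 ≈ 330300 black pixels.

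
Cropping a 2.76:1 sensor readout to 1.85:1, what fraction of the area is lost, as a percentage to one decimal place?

Going from 2.76:1 to 1.85:1 means cutting width while keeping height.
(1.850)/(2.760) ≈ 0.670 of the area survives, leaving 32.97% discarded.

33.0%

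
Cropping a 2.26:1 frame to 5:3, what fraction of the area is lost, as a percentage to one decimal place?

26.3%

5:3 is narrower than 2.26:1, so the crop keeps the full height and trims the width.
(1.667)/(2.260) ≈ 0.737 of the area survives, leaving 26.25% discarded.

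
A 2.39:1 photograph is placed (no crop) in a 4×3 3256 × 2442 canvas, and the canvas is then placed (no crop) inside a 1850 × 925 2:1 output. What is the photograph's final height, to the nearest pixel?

2.39:1 in 3256×2442: fills the width, so the photograph is 3256.00 × 1362.34.
The 4×3 canvas is height-limited in 1850×925, giving 1233.33 × 925.00; scale factor 0.3788.
Applying the same ×0.3788: 1362.34 → 516.04.

516 px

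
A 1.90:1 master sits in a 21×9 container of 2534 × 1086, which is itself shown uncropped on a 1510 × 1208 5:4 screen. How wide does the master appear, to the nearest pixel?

1.90:1 in 2534×1086: fills the height, so the master is 2063.40 × 1086.00.
The 21×9 canvas is width-limited in 1510×1208, giving 1510.00 × 647.14; scale factor 0.5959.
The master scales with it: width 2063.40 × 0.5959 ≈ 1229.57.

1230 px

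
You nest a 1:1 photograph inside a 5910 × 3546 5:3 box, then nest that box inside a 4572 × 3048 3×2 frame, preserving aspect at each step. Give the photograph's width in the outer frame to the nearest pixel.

1:1 in 5910×3546: fills the height, so the photograph is 3546.00 × 3546.00.
5:3 in 4572×3048: fills the width, so the intermediate becomes 4572.00 × 2743.20 — a scale of ×0.7736.
The photograph scales with it: width 3546.00 × 0.7736 ≈ 2743.20.

2743 px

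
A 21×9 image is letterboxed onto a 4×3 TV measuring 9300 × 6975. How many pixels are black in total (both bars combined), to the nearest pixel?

21×9 (2.333) > 4×3 (1.333), so the image fills the width.
The image is 9300 × 9/21 ≈ 3985.7143 px tall.
Black = 6975 − 3985.7143 = 2989.2857 px.
Bar area = 2989.2857 × 9300 ≈ 27800357 px.

27800357 pixels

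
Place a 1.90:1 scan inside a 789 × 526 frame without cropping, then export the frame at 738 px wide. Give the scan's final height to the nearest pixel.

388 px

In the 789×526 frame the scan fills the width: height = 789 / 1.900 ≈ 415.26 px.
Scaling 789 → 738 is ×0.9354, so the height becomes 415.26 × 0.9354 ≈ 388.42 px.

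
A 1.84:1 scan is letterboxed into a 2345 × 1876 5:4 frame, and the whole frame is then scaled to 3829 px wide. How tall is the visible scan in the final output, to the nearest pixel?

At 2345×1876 the scan is width-limited, so height = 2345 / 1.840 ≈ 1274.46 px.
The frame scales by 3829/2345 = 1.6328; 1274.46 × 1.6328 ≈ 2080.98 px.

2081 px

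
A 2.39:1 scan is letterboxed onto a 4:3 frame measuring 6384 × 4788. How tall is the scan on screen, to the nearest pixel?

Since 2.390 > 1.333, the scan is width-limited.
The scan is 6384 / 2.390 ≈ 2671.13 px tall.

2671 px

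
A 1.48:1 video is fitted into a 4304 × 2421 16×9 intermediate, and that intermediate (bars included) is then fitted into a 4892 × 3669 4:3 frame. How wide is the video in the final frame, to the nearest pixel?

4073 px

First fit — 1.48:1 into 4304×2421 spans the height: 3583.08 × 2421.00.
16×9 in 4892×3669: fills the width, so the intermediate becomes 4892.00 × 2751.75 — a scale of ×1.1366.
The video scales with it: width 3583.08 × 1.1366 ≈ 4072.59.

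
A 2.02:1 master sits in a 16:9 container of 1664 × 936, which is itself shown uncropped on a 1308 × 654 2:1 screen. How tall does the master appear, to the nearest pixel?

576 px

First fit — 2.02:1 into 1664×936 spans the width: 1664.00 × 823.76.
16:9 in 1308×654: fills the height, so the intermediate becomes 1162.67 × 654.00 — a scale of ×0.6987.
So the master's height is 823.76 × 0.6987 ≈ 575.58.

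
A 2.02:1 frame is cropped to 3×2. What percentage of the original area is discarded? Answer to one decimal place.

25.7%

Going from 2.02:1 to 3×2 means cutting width while keeping height.
Fraction kept = (1.500)/(2.020) ≈ 74.26%, so 25.74% is lost.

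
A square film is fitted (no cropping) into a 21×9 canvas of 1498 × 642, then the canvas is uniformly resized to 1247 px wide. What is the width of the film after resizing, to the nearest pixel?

At 1498×642 the film is height-limited, so width = 642 × 1/1 ≈ 642.00 px.
Resizing to 1247 px wide multiplies everything by 0.8324: 642.00 → 534.43 px.

534 px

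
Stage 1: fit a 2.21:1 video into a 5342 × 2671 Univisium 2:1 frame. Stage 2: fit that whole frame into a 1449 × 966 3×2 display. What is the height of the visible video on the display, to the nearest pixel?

656 px

First fit — 2.21:1 into 5342×2671 spans the width: 5342.00 × 2417.19.
The Univisium 2:1 canvas is width-limited in 1449×966, giving 1449.00 × 724.50; scale factor 0.2712.
Applying the same ×0.2712: 2417.19 → 655.66.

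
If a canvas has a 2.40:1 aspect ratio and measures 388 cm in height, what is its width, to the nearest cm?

At 2.40:1, 388 × 2.400 ≈ 931.20.

931 cm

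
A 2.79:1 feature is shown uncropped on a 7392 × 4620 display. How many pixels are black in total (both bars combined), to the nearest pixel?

2.79:1 (2.790) > 16:10 (1.600), so the feature fills the width.
The feature is 7392 / 2.790 ≈ 2649.4624 px tall.
Black = 4620 − 2649.4624 = 1970.5376 px.
Across the 7392-px span: 1970.5376 × 7392 ≈ 14566214 px.

14566214 pixels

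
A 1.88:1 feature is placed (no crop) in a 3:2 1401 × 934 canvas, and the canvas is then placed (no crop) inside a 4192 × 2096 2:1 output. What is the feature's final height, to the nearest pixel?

First fit — 1.88:1 into 1401×934 spans the width: 1401.00 × 745.21.
The 3:2 canvas is height-limited in 4192×2096, giving 3144.00 × 2096.00; scale factor 2.2441.
So the feature's height is 745.21 × 2.2441 ≈ 1672.34.

1672 px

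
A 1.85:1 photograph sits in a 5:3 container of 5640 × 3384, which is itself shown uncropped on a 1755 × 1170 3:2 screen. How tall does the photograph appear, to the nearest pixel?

949 px

First fit — 1.85:1 into 5640×3384 spans the width: 5640.00 × 3048.65.
5:3 in 1755×1170: fills the width, so the intermediate becomes 1755.00 × 1053.00 — a scale of ×0.3112.
Applying the same ×0.3112: 3048.65 → 948.65.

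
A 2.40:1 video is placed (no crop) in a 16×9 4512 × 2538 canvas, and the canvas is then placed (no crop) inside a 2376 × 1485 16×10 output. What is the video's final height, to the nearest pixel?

990 px

2.40:1 in 4512×2538: fills the width, so the video is 4512.00 × 1880.00.
The 16×9 canvas is width-limited in 2376×1485, giving 2376.00 × 1336.50; scale factor 0.5266.
The video scales with it: height 1880.00 × 0.5266 ≈ 990.00.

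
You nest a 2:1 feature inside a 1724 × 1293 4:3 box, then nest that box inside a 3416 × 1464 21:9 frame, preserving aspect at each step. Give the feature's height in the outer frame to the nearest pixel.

976 px

Inside the 1724×1293 canvas the feature is width-limited at 1724.00 × 862.00.
The 4:3 canvas is height-limited in 3416×1464, giving 1952.00 × 1464.00; scale factor 1.1323.
So the feature's height is 862.00 × 1.1323 ≈ 976.00.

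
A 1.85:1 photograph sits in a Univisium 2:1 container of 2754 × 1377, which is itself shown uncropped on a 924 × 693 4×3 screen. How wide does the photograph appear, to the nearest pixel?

1.85:1 in 2754×1377: fills the height, so the photograph is 2547.45 × 1377.00.
The Univisium 2:1 canvas is width-limited in 924×693, giving 924.00 × 462.00; scale factor 0.3355.
So the photograph's width is 2547.45 × 0.3355 ≈ 854.70.

855 px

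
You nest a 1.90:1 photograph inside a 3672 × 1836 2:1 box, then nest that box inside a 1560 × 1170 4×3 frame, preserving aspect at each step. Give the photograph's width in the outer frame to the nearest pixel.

1482 px

First fit — 1.90:1 into 3672×1836 spans the height: 3488.40 × 1836.00.
Second fit — the 2:1 canvas into 1560×1170 spans the width: 1560.00 × 780.00 (×0.4248 from 3672×1836).
So the photograph's width is 3488.40 × 0.4248 ≈ 1482.00.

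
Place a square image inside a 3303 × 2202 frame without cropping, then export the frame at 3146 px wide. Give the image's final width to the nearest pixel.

2097 px

At 3303×2202 the image is height-limited, so width = 2202 × 1/1 ≈ 2202.00 px.
The frame scales by 3146/3303 = 0.9525; 2202.00 × 0.9525 ≈ 2097.33 px.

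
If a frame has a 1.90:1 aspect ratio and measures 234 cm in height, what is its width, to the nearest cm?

445 cm

Width = 234 × 1.900 = 444.60.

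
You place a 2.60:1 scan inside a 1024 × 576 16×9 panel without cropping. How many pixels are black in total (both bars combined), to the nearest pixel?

186526 pixels

2.60:1 (2.600) > 16×9 (1.778), so the scan fills the width.
The scan is 1024 / 2.600 ≈ 393.8462 px tall.
576 − 393.8462 = 182.1538 px of bars.
That's 182.1538 × 1024 ≈ 186526 black pixels.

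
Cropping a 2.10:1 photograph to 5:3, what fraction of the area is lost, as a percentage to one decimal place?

Going from 2.10:1 to 5:3 means cutting width while keeping height.
Area ratio = (1.667)/(2.100) = 79.37%; the remaining 20.63% is cropped out.

20.6%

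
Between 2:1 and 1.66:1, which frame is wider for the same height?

2 and 1.66; 2 > 1.66.

2:1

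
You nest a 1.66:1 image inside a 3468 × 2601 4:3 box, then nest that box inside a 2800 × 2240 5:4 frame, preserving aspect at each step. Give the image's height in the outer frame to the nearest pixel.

1.66:1 in 3468×2601: fills the width, so the image is 3468.00 × 2089.16.
The 4:3 canvas is width-limited in 2800×2240, giving 2800.00 × 2100.00; scale factor 0.8074.
The image scales with it: height 2089.16 × 0.8074 ≈ 1686.75.

1687 px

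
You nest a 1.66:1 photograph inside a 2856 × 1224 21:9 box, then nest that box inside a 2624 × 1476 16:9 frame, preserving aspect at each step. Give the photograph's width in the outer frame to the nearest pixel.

1867 px

First fit — 1.66:1 into 2856×1224 spans the height: 2031.84 × 1224.00.
Second fit — the 21:9 canvas into 2624×1476 spans the width: 2624.00 × 1124.57 (×0.9188 from 2856×1224).
The photograph scales with it: width 2031.84 × 0.9188 ≈ 1866.79.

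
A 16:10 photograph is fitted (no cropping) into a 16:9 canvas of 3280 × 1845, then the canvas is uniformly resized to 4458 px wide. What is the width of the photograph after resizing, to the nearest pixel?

4012 px

At 3280×1845 the photograph is height-limited, so width = 1845 × 16/10 ≈ 2952.00 px.
The frame scales by 4458/3280 = 1.3591; 2952.00 × 1.3591 ≈ 4012.20 px.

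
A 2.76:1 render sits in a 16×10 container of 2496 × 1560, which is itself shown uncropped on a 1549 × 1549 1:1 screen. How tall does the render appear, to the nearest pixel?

561 px

Inside the 2496×1560 canvas the render is width-limited at 2496.00 × 904.35.
The 16×10 canvas is width-limited in 1549×1549, giving 1549.00 × 968.12; scale factor 0.6206.
The render scales with it: height 904.35 × 0.6206 ≈ 561.23.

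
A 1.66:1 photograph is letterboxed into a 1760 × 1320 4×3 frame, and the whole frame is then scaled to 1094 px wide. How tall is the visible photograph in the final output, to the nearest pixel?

In the 1760×1320 frame the photograph fills the width: height = 1760 / 1.660 ≈ 1060.24 px.
The frame scales by 1094/1760 = 0.6216; 1060.24 × 0.6216 ≈ 659.04 px.

659 px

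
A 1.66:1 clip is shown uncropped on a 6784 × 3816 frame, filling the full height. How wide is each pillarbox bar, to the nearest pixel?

225 px

Content width = 3816 × 1.660 ≈ 6334.56 px.
Leftover width: 6784 − 6334.56 = 449.44 px → 224.72 each side.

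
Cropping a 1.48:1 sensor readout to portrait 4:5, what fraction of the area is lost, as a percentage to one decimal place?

Going from 1.48:1 to portrait 4:5 means cutting width while keeping height.
Area ratio = (0.800)/(1.480) = 54.05%; the remaining 45.95% is cropped out.

45.9%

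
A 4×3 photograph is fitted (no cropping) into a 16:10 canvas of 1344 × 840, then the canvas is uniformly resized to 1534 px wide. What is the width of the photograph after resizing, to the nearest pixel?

At 1344×840 the photograph is height-limited, so width = 840 × 4/3 ≈ 1120.00 px.
Resizing to 1534 px wide multiplies everything by 1.1414: 1120.00 → 1278.33 px.

1278 px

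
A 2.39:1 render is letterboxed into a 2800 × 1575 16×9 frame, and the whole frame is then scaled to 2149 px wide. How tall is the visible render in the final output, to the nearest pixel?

899 px

Fitted into 2800×1575, the render spans the width; its height is 2800 / 2.390 ≈ 1171.55 px.
The frame scales by 2149/2800 = 0.7675; 1171.55 × 0.7675 ≈ 899.16 px.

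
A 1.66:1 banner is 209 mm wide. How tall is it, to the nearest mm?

209 / 1.660 = 125.90.

126 mm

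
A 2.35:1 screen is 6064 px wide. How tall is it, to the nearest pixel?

6064 / 2.350 = 2580.43.

2580 px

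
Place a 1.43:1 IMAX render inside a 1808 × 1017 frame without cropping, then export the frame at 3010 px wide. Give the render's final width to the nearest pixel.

2421 px

At 1808×1017 the render is height-limited, so width = 1017 × 1.430 ≈ 1454.31 px.
Scaling 1808 → 3010 is ×1.6648, so the width becomes 1454.31 × 1.6648 ≈ 2421.17 px.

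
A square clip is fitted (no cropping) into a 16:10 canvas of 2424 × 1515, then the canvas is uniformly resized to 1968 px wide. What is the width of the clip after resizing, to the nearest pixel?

Fitted into 2424×1515, the clip spans the height; its width is 1515 × 1/1 ≈ 1515.00 px.
The frame scales by 1968/2424 = 0.8119; 1515.00 × 0.8119 ≈ 1230.00 px.

1230 px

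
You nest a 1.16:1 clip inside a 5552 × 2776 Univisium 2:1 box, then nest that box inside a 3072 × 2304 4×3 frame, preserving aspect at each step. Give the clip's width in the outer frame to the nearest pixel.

1782 px

1.16:1 in 5552×2776: fills the height, so the clip is 3220.16 × 2776.00.
Second fit — the Univisium 2:1 canvas into 3072×2304 spans the width: 3072.00 × 1536.00 (×0.5533 from 5552×2776).
Applying the same ×0.5533: 3220.16 → 1781.76.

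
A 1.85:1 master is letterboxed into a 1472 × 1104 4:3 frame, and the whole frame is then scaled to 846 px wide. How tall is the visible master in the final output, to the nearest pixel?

In the 1472×1104 frame the master fills the width: height = 1472 / 1.850 ≈ 795.68 px.
The frame scales by 846/1472 = 0.5747; 795.68 × 0.5747 ≈ 457.30 px.

457 px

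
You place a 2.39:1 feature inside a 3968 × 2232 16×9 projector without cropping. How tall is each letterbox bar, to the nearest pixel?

2.39:1 (2.390) > 16×9 (1.778), so the feature fills the width.
That makes the image 1660.25 px tall (3968 / 2.390).
Leftover height: 2232 − 1660.25 = 571.75 px → 285.87 each side.

286 px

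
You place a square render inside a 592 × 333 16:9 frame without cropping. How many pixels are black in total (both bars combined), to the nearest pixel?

square is narrower than 16:9, so it spans the full height.
That makes the image 333.0000 px wide (333 × 1/1).
Black = 592 − 333.0000 = 259.0000 px.
Across the 333-px span: 259.0000 × 333 ≈ 86247 px.

86247 pixels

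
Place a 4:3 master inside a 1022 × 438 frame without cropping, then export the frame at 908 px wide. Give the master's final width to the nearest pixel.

In the 1022×438 frame the master fills the height: width = 438 × 4/3 ≈ 584.00 px.
Scaling 1022 → 908 is ×0.8885, so the width becomes 584.00 × 0.8885 ≈ 518.86 px.

519 px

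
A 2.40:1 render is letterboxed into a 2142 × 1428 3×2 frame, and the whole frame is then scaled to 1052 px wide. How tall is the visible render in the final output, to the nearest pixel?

Fitted into 2142×1428, the render spans the width; its height is 2142 / 2.400 ≈ 892.50 px.
Resizing to 1052 px wide multiplies everything by 0.4911: 892.50 → 438.33 px.

438 px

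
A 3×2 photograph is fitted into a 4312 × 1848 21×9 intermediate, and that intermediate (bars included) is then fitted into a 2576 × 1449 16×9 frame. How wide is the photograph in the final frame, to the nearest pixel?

3×2 in 4312×1848: fills the height, so the photograph is 2772.00 × 1848.00.
21×9 in 2576×1449: fills the width, so the intermediate becomes 2576.00 × 1104.00 — a scale of ×0.5974.
The photograph scales with it: width 2772.00 × 0.5974 ≈ 1656.00.

1656 px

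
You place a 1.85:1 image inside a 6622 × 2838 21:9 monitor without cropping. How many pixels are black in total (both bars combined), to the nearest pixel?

3892885 pixels

1.85:1 (1.850) < 21:9 (2.333), so the image fills the height.
The image is 2838 × 1.850 ≈ 5250.3000 px wide.
Leftover width: 6622 − 5250.3000 = 1371.7000 px.
Across the 2838-px span: 1371.7000 × 2838 ≈ 3892885 px.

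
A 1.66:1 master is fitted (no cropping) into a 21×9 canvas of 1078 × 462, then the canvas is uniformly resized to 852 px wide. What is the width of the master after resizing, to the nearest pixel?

606 px

In the 1078×462 frame the master fills the height: width = 462 × 1.660 ≈ 766.92 px.
Resizing to 852 px wide multiplies everything by 0.7904: 766.92 → 606.14 px.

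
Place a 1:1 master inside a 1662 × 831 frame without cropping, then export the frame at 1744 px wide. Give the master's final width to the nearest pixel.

At 1662×831 the master is height-limited, so width = 831 × 1/1 ≈ 831.00 px.
The frame scales by 1744/1662 = 1.0493; 831.00 × 1.0493 ≈ 872.00 px.

872 px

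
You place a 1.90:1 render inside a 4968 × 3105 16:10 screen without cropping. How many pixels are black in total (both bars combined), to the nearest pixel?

1.90:1 is wider than 16:10, so it spans the full width.
That makes the image 2614.7368 px tall (4968 / 1.900).
Leftover height: 3105 − 2614.7368 = 490.2632 px.
That's 490.2632 × 4968 ≈ 2435627 black pixels.

2435627 pixels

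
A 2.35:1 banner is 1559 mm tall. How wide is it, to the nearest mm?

3664 mm

At 2.35:1, 1559 × 2.350 ≈ 3663.65.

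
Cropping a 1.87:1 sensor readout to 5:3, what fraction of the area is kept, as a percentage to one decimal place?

5:3 is narrower than 1.87:1, so the crop keeps the full height and trims the width.
Fraction kept = (1.667)/(1.870) ≈ 89.13%.

89.1%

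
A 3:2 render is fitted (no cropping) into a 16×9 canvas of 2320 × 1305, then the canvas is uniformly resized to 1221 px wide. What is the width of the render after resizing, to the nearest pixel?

1030 px

Fitted into 2320×1305, the render spans the height; its width is 1305 × 3/2 ≈ 1957.50 px.
Scaling 2320 → 1221 is ×0.5263, so the width becomes 1957.50 × 0.5263 ≈ 1030.22 px.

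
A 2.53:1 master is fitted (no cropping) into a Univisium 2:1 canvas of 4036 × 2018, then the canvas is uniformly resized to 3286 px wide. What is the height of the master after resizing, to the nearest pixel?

Fitted into 4036×2018, the master spans the width; its height is 4036 / 2.530 ≈ 1595.26 px.
Scaling 4036 → 3286 is ×0.8142, so the height becomes 1595.26 × 0.8142 ≈ 1298.81 px.

1299 px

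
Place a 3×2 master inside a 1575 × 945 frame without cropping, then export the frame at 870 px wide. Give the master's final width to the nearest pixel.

783 px

Fitted into 1575×945, the master spans the height; its width is 945 × 3/2 ≈ 1417.50 px.
The frame scales by 870/1575 = 0.5524; 1417.50 × 0.5524 ≈ 783.00 px.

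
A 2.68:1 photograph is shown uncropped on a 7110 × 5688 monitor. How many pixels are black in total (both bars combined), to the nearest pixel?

Since 2.680 > 1.250, the photograph is width-limited.
The photograph is 7110 / 2.680 ≈ 2652.9851 px tall.
Leftover height: 5688 − 2652.9851 = 3035.0149 px.
That's 3035.0149 × 7110 ≈ 21578956 black pixels.

21578956 pixels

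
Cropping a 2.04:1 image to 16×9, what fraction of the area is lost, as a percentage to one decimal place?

The height stays; only width is cut (since 16×9 is narrower than 2.04:1).
Fraction kept = (1.778)/(2.040) ≈ 87.15%, so 12.85% is lost.

12.9%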